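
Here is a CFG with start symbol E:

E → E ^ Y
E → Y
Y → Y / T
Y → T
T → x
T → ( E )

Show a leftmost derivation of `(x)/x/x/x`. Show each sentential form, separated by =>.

E => Y => Y/T => Y/T/T => Y/T/T/T => T/T/T/T => (E)/T/T/T => (Y)/T/T/T => (T)/T/T/T => (x)/T/T/T => (x)/x/T/T => (x)/x/x/T => (x)/x/x/x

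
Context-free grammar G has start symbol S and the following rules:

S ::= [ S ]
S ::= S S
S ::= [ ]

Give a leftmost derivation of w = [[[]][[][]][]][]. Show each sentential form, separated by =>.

S => SS   [S ::= S S]
SS => [S]S   [S ::= [ S ]]
[S]S => [SS]S   [S ::= S S]
[SS]S => [[S]S]S   [S ::= [ S ]]
[[S]S]S => [[[]]S]S   [S ::= [ ]]
[[[]]S]S => [[[]]SS]S   [S ::= S S]
[[[]]SS]S => [[[]][S]S]S   [S ::= [ S ]]
[[[]][S]S]S => [[[]][SS]S]S   [S ::= S S]
[[[]][SS]S]S => [[[]][[]S]S]S   [S ::= [ ]]
[[[]][[]S]S]S => [[[]][[][]]S]S   [S ::= [ ]]
[[[]][[][]]S]S => [[[]][[][]][]]S   [S ::= [ ]]
[[[]][[][]][]]S => [[[]][[][]][]][]   [S ::= [ ]]

S => SS => [S]S => [SS]S => [[S]S]S => [[[]]S]S => [[[]]SS]S => [[[]][S]S]S => [[[]][SS]S]S => [[[]][[]S]S]S => [[[]][[][]]S]S => [[[]][[][]][]]S => [[[]][[][]][]][]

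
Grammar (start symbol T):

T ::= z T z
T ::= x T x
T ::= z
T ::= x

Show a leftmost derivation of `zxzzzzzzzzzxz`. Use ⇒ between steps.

T⇒zTz⇒zxTxz⇒zxzTzxz⇒zxzzTzzxz⇒zxzzzTzzzxz⇒zxzzzzTzzzzxz⇒zxzzzzzzzzzxz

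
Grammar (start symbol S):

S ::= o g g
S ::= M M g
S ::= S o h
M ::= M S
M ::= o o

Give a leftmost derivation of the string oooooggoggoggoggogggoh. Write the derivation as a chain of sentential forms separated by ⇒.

S ⇒ Soh   [S ::= S o h]
Soh ⇒ MMgoh   [S ::= M M g]
MMgoh ⇒ ooMgoh   [M ::= o o]
ooMgoh ⇒ ooMSgoh   [M ::= M S]
ooMSgoh ⇒ ooMSSgoh   [M ::= M S]
ooMSSgoh ⇒ ooMSSSgoh   [M ::= M S]
ooMSSSgoh ⇒ ooMSSSSgoh   [M ::= M S]
ooMSSSSgoh ⇒ ooMSSSSSgoh   [M ::= M S]
ooMSSSSSgoh ⇒ ooooSSSSSgoh   [M ::= o o]
ooooSSSSSgoh ⇒ oooooggSSSSgoh   [S ::= o g g]
oooooggSSSSgoh ⇒ oooooggoggSSSgoh   [S ::= o g g]
oooooggoggSSSgoh ⇒ oooooggoggoggSSgoh   [S ::= o g g]
oooooggoggoggSSgoh ⇒ oooooggoggoggoggSgoh   [S ::= o g g]
oooooggoggoggoggSgoh ⇒ oooooggoggoggoggogggoh   [S ::= o g g]

S ⇒ Soh ⇒ MMgoh ⇒ ooMgoh ⇒ ooMSgoh ⇒ ooMSSgoh ⇒ ooMSSSgoh ⇒ ooMSSSSgoh ⇒ ooMSSSSSgoh ⇒ ooooSSSSSgoh ⇒ oooooggSSSSgoh ⇒ oooooggoggSSSgoh ⇒ oooooggoggoggSSgoh ⇒ oooooggoggoggoggSgoh ⇒ oooooggoggoggoggogggoh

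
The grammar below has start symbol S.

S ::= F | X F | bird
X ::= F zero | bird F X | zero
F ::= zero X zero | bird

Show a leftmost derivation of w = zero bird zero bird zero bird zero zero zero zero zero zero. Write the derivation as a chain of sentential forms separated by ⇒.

S ⇒ F ⇒ zero X zero ⇒ zero bird F X zero ⇒ zero bird zero X zero X zero ⇒ zero bird zero bird F X zero X zero ⇒ zero bird zero bird zero X zero X zero X zero ⇒ zero bird zero bird zero F zero zero X zero X zero ⇒ zero bird zero bird zero bird zero zero X zero X zero ⇒ zero bird zero bird zero bird zero zero zero zero X zero ⇒ zero bird zero bird zero bird zero zero zero zero zero zero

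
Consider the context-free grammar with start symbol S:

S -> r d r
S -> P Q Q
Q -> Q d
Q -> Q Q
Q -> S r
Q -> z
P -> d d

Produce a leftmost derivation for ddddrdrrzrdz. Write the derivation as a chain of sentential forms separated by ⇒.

S ⇒ PQQ ⇒ ddQQ ⇒ ddQdQ ⇒ ddSrdQ ⇒ ddPQQrdQ ⇒ ddddQQrdQ ⇒ ddddSrQrdQ ⇒ ddddrdrrQrdQ ⇒ ddddrdrrzrdQ ⇒ ddddrdrrzrdz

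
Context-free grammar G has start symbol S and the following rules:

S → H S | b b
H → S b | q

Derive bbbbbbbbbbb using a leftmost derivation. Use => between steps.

S => HS => SbS => HSbS => SbSbS => HSbSbS => SbSbSbS => bbbSbSbS => bbbbbbSbS => bbbbbbbbbS => bbbbbbbbbbb

S => HS   [S → H S]
HS => SbS   [H → S b]
SbS => HSbS   [S → H S]
HSbS => SbSbS   [H → S b]
SbSbS => HSbSbS   [S → H S]
HSbSbS => SbSbSbS   [H → S b]
SbSbSbS => bbbSbSbS   [S → b b]
bbbSbSbS => bbbbbbSbS   [S → b b]
bbbbbbSbS => bbbbbbbbbS   [S → b b]
bbbbbbbbbS => bbbbbbbbbbb   [S → b b]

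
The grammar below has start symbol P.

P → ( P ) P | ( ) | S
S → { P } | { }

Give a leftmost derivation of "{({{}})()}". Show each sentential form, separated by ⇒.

P⇒S⇒{P}⇒{(P)P}⇒{(S)P}⇒{({P})P}⇒{({S})P}⇒{({{}})P}⇒{({{}})()}

P ⇒ S   [P → S]
S ⇒ {P}   [S → { P }]
{P} ⇒ {(P)P}   [P → ( P ) P]
{(P)P} ⇒ {(S)P}   [P → S]
{(S)P} ⇒ {({P})P}   [S → { P }]
{({P})P} ⇒ {({S})P}   [P → S]
{({S})P} ⇒ {({{}})P}   [S → { }]
{({{}})P} ⇒ {({{}})()}   [P → ( )]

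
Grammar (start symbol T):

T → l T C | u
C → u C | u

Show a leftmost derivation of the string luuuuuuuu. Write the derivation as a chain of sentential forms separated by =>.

T=>lTC=>luC=>luuC=>luuuC=>luuuuC=>luuuuuC=>luuuuuuC=>luuuuuuuC=>luuuuuuuu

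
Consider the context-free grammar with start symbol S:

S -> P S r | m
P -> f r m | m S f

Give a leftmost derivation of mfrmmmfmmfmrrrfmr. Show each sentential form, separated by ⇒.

S ⇒ PSr ⇒ mSfSr ⇒ mPSrfSr ⇒ mfrmSrfSr ⇒ mfrmPSrrfSr ⇒ mfrmmSfSrrfSr ⇒ mfrmmmfSrrfSr ⇒ mfrmmmfPSrrrfSr ⇒ mfrmmmfmSfSrrrfSr ⇒ mfrmmmfmmfSrrrfSr ⇒ mfrmmmfmmfmrrrfSr ⇒ mfrmmmfmmfmrrrfmr

S ⇒ PSr   [S -> P S r]
PSr ⇒ mSfSr   [P -> m S f]
mSfSr ⇒ mPSrfSr   [S -> P S r]
mPSrfSr ⇒ mfrmSrfSr   [P -> f r m]
mfrmSrfSr ⇒ mfrmPSrrfSr   [S -> P S r]
mfrmPSrrfSr ⇒ mfrmmSfSrrfSr   [P -> m S f]
mfrmmSfSrrfSr ⇒ mfrmmmfSrrfSr   [S -> m]
mfrmmmfSrrfSr ⇒ mfrmmmfPSrrrfSr   [S -> P S r]
mfrmmmfPSrrrfSr ⇒ mfrmmmfmSfSrrrfSr   [P -> m S f]
mfrmmmfmSfSrrrfSr ⇒ mfrmmmfmmfSrrrfSr   [S -> m]
mfrmmmfmmfSrrrfSr ⇒ mfrmmmfmmfmrrrfSr   [S -> m]
mfrmmmfmmfmrrrfSr ⇒ mfrmmmfmmfmrrrfmr   [S -> m]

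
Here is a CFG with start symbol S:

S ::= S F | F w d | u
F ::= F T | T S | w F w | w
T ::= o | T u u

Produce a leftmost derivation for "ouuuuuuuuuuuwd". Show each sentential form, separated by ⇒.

S ⇒ Fwd ⇒ TSwd ⇒ TuuSwd ⇒ TuuuuSwd ⇒ TuuuuuuSwd ⇒ TuuuuuuuuSwd ⇒ TuuuuuuuuuuSwd ⇒ ouuuuuuuuuuSwd ⇒ ouuuuuuuuuuuwd

S ⇒ Fwd   [S ::= F w d]
Fwd ⇒ TSwd   [F ::= T S]
TSwd ⇒ TuuSwd   [T ::= T u u]
TuuSwd ⇒ TuuuuSwd   [T ::= T u u]
TuuuuSwd ⇒ TuuuuuuSwd   [T ::= T u u]
TuuuuuuSwd ⇒ TuuuuuuuuSwd   [T ::= T u u]
TuuuuuuuuSwd ⇒ TuuuuuuuuuuSwd   [T ::= T u u]
TuuuuuuuuuuSwd ⇒ ouuuuuuuuuuSwd   [T ::= o]
ouuuuuuuuuuSwd ⇒ ouuuuuuuuuuuwd   [S ::= u]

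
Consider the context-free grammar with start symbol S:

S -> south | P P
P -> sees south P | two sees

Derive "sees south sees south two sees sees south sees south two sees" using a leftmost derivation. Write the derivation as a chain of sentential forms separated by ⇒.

S ⇒ P P ⇒ sees south P P ⇒ sees south sees south P P ⇒ sees south sees south two sees P ⇒ sees south sees south two sees sees south P ⇒ sees south sees south two sees sees south sees south P ⇒ sees south sees south two sees sees south sees south two sees

S ⇒ P P   [S -> P P]
P P ⇒ sees south P P   [P -> sees south P]
sees south P P ⇒ sees south sees south P P   [P -> sees south P]
sees south sees south P P ⇒ sees south sees south two sees P   [P -> two sees]
sees south sees south two sees P ⇒ sees south sees south two sees sees south P   [P -> sees south P]
sees south sees south two sees sees south P ⇒ sees south sees south two sees sees south sees south P   [P -> sees south P]
sees south sees south two sees sees south sees south P ⇒ sees south sees south two sees sees south sees south two sees   [P -> two sees]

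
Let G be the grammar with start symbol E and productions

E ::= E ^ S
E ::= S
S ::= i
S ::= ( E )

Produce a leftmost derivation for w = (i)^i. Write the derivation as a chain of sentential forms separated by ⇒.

E ⇒ E^S ⇒ S^S ⇒ (E)^S ⇒ (S)^S ⇒ (i)^S ⇒ (i)^i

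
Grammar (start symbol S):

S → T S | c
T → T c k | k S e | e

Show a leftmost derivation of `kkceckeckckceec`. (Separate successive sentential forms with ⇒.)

S⇒TS⇒kSeS⇒kTSeS⇒kTckSeS⇒kkSeckSeS⇒kkceckSeS⇒kkceckTSeS⇒kkceckTckSeS⇒kkceckTckckSeS⇒kkceckeckckSeS⇒kkceckeckckceS⇒kkceckeckckceTS⇒kkceckeckckceeS⇒kkceckeckckceec

S ⇒ TS   [S → T S]
TS ⇒ kSeS   [T → k S e]
kSeS ⇒ kTSeS   [S → T S]
kTSeS ⇒ kTckSeS   [T → T c k]
kTckSeS ⇒ kkSeckSeS   [T → k S e]
kkSeckSeS ⇒ kkceckSeS   [S → c]
kkceckSeS ⇒ kkceckTSeS   [S → T S]
kkceckTSeS ⇒ kkceckTckSeS   [T → T c k]
kkceckTckSeS ⇒ kkceckTckckSeS   [T → T c k]
kkceckTckckSeS ⇒ kkceckeckckSeS   [T → e]
kkceckeckckSeS ⇒ kkceckeckckceS   [S → c]
kkceckeckckceS ⇒ kkceckeckckceTS   [S → T S]
kkceckeckckceTS ⇒ kkceckeckckceeS   [T → e]
kkceckeckckceeS ⇒ kkceckeckckceec   [S → c]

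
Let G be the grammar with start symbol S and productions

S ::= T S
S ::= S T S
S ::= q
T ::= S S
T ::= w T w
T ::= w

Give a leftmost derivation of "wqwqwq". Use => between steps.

S => STS => TSTS => wSTS => wSTSTS => wqTSTS => wqwSTS => wqwqTS => wqwqwS => wqwqwq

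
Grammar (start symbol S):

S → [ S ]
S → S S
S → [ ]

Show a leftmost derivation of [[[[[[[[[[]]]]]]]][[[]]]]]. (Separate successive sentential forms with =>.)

S => [S]   [S → [ S ]]
[S] => [[S]]   [S → [ S ]]
[[S]] => [[SS]]   [S → S S]
[[SS]] => [[[S]S]]   [S → [ S ]]
[[[S]S]] => [[[[S]]S]]   [S → [ S ]]
[[[[S]]S]] => [[[[[S]]]S]]   [S → [ S ]]
[[[[[S]]]S]] => [[[[[[S]]]]S]]   [S → [ S ]]
[[[[[[S]]]]S]] => [[[[[[[S]]]]]S]]   [S → [ S ]]
[[[[[[[S]]]]]S]] => [[[[[[[[S]]]]]]S]]   [S → [ S ]]
[[[[[[[[S]]]]]]S]] => [[[[[[[[[S]]]]]]]S]]   [S → [ S ]]
[[[[[[[[[S]]]]]]]S]] => [[[[[[[[[[]]]]]]]]S]]   [S → [ ]]
[[[[[[[[[[]]]]]]]]S]] => [[[[[[[[[[]]]]]]]][S]]]   [S → [ S ]]
[[[[[[[[[[]]]]]]]][S]]] => [[[[[[[[[[]]]]]]]][[S]]]]   [S → [ S ]]
[[[[[[[[[[]]]]]]]][[S]]]] => [[[[[[[[[[]]]]]]]][[[]]]]]   [S → [ ]]

S=>[S]=>[[S]]=>[[SS]]=>[[[S]S]]=>[[[[S]]S]]=>[[[[[S]]]S]]=>[[[[[[S]]]]S]]=>[[[[[[[S]]]]]S]]=>[[[[[[[[S]]]]]]S]]=>[[[[[[[[[S]]]]]]]S]]=>[[[[[[[[[[]]]]]]]]S]]=>[[[[[[[[[[]]]]]]]][S]]]=>[[[[[[[[[[]]]]]]]][[S]]]]=>[[[[[[[[[[]]]]]]]][[[]]]]]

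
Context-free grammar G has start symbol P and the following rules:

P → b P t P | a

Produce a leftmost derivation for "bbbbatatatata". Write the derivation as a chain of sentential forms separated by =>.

P => bPtP   [P → b P t P]
bPtP => bbPtPtP   [P → b P t P]
bbPtPtP => bbbPtPtPtP   [P → b P t P]
bbbPtPtPtP => bbbbPtPtPtPtP   [P → b P t P]
bbbbPtPtPtPtP => bbbbatPtPtPtP   [P → a]
bbbbatPtPtPtP => bbbbatatPtPtP   [P → a]
bbbbatatPtPtP => bbbbatatatPtP   [P → a]
bbbbatatatPtP => bbbbatatatatP   [P → a]
bbbbatatatatP => bbbbatatatata   [P → a]

P => bPtP => bbPtPtP => bbbPtPtPtP => bbbbPtPtPtPtP => bbbbatPtPtPtP => bbbbatatPtPtP => bbbbatatatPtP => bbbbatatatatP => bbbbatatatata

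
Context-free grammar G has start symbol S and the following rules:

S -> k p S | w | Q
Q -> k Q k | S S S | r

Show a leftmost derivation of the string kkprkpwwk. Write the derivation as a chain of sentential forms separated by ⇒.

S ⇒ Q   [S -> Q]
Q ⇒ kQk   [Q -> k Q k]
kQk ⇒ kSSSk   [Q -> S S S]
kSSSk ⇒ kkpSSSk   [S -> k p S]
kkpSSSk ⇒ kkpQSSk   [S -> Q]
kkpQSSk ⇒ kkprSSk   [Q -> r]
kkprSSk ⇒ kkprkpSSk   [S -> k p S]
kkprkpSSk ⇒ kkprkpwSk   [S -> w]
kkprkpwSk ⇒ kkprkpwwk   [S -> w]

S ⇒ Q ⇒ kQk ⇒ kSSSk ⇒ kkpSSSk ⇒ kkpQSSk ⇒ kkprSSk ⇒ kkprkpSSk ⇒ kkprkpwSk ⇒ kkprkpwwk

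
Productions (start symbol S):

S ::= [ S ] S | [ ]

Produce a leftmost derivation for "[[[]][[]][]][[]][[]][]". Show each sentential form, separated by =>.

S=>[S]S=>[[S]S]S=>[[[]]S]S=>[[[]][S]S]S=>[[[]][[]]S]S=>[[[]][[]][]]S=>[[[]][[]][]][S]S=>[[[]][[]][]][[]]S=>[[[]][[]][]][[]][S]S=>[[[]][[]][]][[]][[]]S=>[[[]][[]][]][[]][[]][]

S => [S]S   [S ::= [ S ] S]
[S]S => [[S]S]S   [S ::= [ S ] S]
[[S]S]S => [[[]]S]S   [S ::= [ ]]
[[[]]S]S => [[[]][S]S]S   [S ::= [ S ] S]
[[[]][S]S]S => [[[]][[]]S]S   [S ::= [ ]]
[[[]][[]]S]S => [[[]][[]][]]S   [S ::= [ ]]
[[[]][[]][]]S => [[[]][[]][]][S]S   [S ::= [ S ] S]
[[[]][[]][]][S]S => [[[]][[]][]][[]]S   [S ::= [ ]]
[[[]][[]][]][[]]S => [[[]][[]][]][[]][S]S   [S ::= [ S ] S]
[[[]][[]][]][[]][S]S => [[[]][[]][]][[]][[]]S   [S ::= [ ]]
[[[]][[]][]][[]][[]]S => [[[]][[]][]][[]][[]][]   [S ::= [ ]]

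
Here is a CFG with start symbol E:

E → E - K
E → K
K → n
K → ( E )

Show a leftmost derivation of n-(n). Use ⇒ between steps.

E⇒E-K⇒K-K⇒n-K⇒n-(E)⇒n-(K)⇒n-(n)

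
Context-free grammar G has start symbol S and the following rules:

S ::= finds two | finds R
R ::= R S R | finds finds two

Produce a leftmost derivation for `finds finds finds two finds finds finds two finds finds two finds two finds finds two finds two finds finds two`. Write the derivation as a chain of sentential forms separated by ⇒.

S ⇒ finds R ⇒ finds R S R ⇒ finds R S R S R ⇒ finds R S R S R S R ⇒ finds finds finds two S R S R S R ⇒ finds finds finds two finds R R S R S R ⇒ finds finds finds two finds finds finds two R S R S R ⇒ finds finds finds two finds finds finds two finds finds two S R S R ⇒ finds finds finds two finds finds finds two finds finds two finds two R S R ⇒ finds finds finds two finds finds finds two finds finds two finds two finds finds two S R ⇒ finds finds finds two finds finds finds two finds finds two finds two finds finds two finds two R ⇒ finds finds finds two finds finds finds two finds finds two finds two finds finds two finds two finds finds two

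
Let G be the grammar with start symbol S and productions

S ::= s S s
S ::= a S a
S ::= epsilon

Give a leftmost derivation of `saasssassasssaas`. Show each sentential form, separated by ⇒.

S ⇒ sSs ⇒ saSas ⇒ saaSaas ⇒ saasSsaas ⇒ saassSssaas ⇒ saasssSsssaas ⇒ saasssaSasssaas ⇒ saasssasSsasssaas ⇒ saasssassasssaas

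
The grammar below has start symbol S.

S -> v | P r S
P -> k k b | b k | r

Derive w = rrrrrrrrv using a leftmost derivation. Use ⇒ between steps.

S ⇒ PrS   [S -> P r S]
PrS ⇒ rrS   [P -> r]
rrS ⇒ rrPrS   [S -> P r S]
rrPrS ⇒ rrrrS   [P -> r]
rrrrS ⇒ rrrrPrS   [S -> P r S]
rrrrPrS ⇒ rrrrrrS   [P -> r]
rrrrrrS ⇒ rrrrrrPrS   [S -> P r S]
rrrrrrPrS ⇒ rrrrrrrrS   [P -> r]
rrrrrrrrS ⇒ rrrrrrrrv   [S -> v]

S⇒PrS⇒rrS⇒rrPrS⇒rrrrS⇒rrrrPrS⇒rrrrrrS⇒rrrrrrPrS⇒rrrrrrrrS⇒rrrrrrrrv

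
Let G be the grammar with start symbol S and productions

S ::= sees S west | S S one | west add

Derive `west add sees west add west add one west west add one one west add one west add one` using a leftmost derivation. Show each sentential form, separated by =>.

S => S S one   [S ::= S S one]
S S one => S S one S one   [S ::= S S one]
S S one S one => S S one S one S one   [S ::= S S one]
S S one S one S one => west add S one S one S one   [S ::= west add]
west add S one S one S one => west add S S one one S one S one   [S ::= S S one]
west add S S one one S one S one => west add sees S west S one one S one S one   [S ::= sees S west]
west add sees S west S one one S one S one => west add sees S S one west S one one S one S one   [S ::= S S one]
west add sees S S one west S one one S one S one => west add sees west add S one west S one one S one S one   [S ::= west add]
west add sees west add S one west S one one S one S one => west add sees west add west add one west S one one S one S one   [S ::= west add]
west add sees west add west add one west S one one S one S one => west add sees west add west add one west west add one one S one S one   [S ::= west add]
west add sees west add west add one west west add one one S one S one => west add sees west add west add one west west add one one west add one S one   [S ::= west add]
west add sees west add west add one west west add one one west add one S one => west add sees west add west add one west west add one one west add one west add one   [S ::= west add]

S => S S one => S S one S one => S S one S one S one => west add S one S one S one => west add S S one one S one S one => west add sees S west S one one S one S one => west add sees S S one west S one one S one S one => west add sees west add S one west S one one S one S one => west add sees west add west add one west S one one S one S one => west add sees west add west add one west west add one one S one S one => west add sees west add west add one west west add one one west add one S one => west add sees west add west add one west west add one one west add one west add one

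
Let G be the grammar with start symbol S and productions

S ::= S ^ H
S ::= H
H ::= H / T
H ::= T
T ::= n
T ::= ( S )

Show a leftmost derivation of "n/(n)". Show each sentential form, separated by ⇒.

S ⇒ H ⇒ H/T ⇒ T/T ⇒ n/T ⇒ n/(S) ⇒ n/(H) ⇒ n/(T) ⇒ n/(n)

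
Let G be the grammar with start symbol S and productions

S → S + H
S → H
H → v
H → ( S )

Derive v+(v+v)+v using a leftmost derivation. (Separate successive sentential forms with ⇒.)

S ⇒ S+H   [S → S + H]
S+H ⇒ S+H+H   [S → S + H]
S+H+H ⇒ H+H+H   [S → H]
H+H+H ⇒ v+H+H   [H → v]
v+H+H ⇒ v+(S)+H   [H → ( S )]
v+(S)+H ⇒ v+(S+H)+H   [S → S + H]
v+(S+H)+H ⇒ v+(H+H)+H   [S → H]
v+(H+H)+H ⇒ v+(v+H)+H   [H → v]
v+(v+H)+H ⇒ v+(v+v)+H   [H → v]
v+(v+v)+H ⇒ v+(v+v)+v   [H → v]

S ⇒ S+H ⇒ S+H+H ⇒ H+H+H ⇒ v+H+H ⇒ v+(S)+H ⇒ v+(S+H)+H ⇒ v+(H+H)+H ⇒ v+(v+H)+H ⇒ v+(v+v)+H ⇒ v+(v+v)+v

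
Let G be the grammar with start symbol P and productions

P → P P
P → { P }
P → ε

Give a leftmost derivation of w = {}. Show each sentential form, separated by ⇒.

P ⇒ PP   [P → P P]
PP ⇒ PPP   [P → P P]
PPP ⇒ PPPP   [P → P P]
PPPP ⇒ PPPPP   [P → P P]
PPPPP ⇒ {P}PPPP   [P → { P }]
{P}PPPP ⇒ {}PPPP   [P → ε]
{}PPPP ⇒ {}PPP   [P → ε]
{}PPP ⇒ {}PP   [P → ε]
{}PP ⇒ {}P   [P → ε]
{}P ⇒ {}   [P → ε]

P ⇒ PP ⇒ PPP ⇒ PPPP ⇒ PPPPP ⇒ {P}PPPP ⇒ {}PPPP ⇒ {}PPP ⇒ {}PP ⇒ {}P ⇒ {}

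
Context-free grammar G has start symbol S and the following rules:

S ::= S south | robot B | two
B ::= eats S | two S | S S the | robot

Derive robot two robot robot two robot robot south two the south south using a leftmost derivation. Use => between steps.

S => S south => S south south => robot B south south => robot two S south south => robot two robot B south south => robot two robot S S the south south => robot two robot S south S the south south => robot two robot robot B south S the south south => robot two robot robot two S south S the south south => robot two robot robot two robot B south S the south south => robot two robot robot two robot robot south S the south south => robot two robot robot two robot robot south two the south south

S => S south   [S ::= S south]
S south => S south south   [S ::= S south]
S south south => robot B south south   [S ::= robot B]
robot B south south => robot two S south south   [B ::= two S]
robot two S south south => robot two robot B south south   [S ::= robot B]
robot two robot B south south => robot two robot S S the south south   [B ::= S S the]
robot two robot S S the south south => robot two robot S south S the south south   [S ::= S south]
robot two robot S south S the south south => robot two robot robot B south S the south south   [S ::= robot B]
robot two robot robot B south S the south south => robot two robot robot two S south S the south south   [B ::= two S]
robot two robot robot two S south S the south south => robot two robot robot two robot B south S the south south   [S ::= robot B]
robot two robot robot two robot B south S the south south => robot two robot robot two robot robot south S the south south   [B ::= robot]
robot two robot robot two robot robot south S the south south => robot two robot robot two robot robot south two the south south   [S ::= two]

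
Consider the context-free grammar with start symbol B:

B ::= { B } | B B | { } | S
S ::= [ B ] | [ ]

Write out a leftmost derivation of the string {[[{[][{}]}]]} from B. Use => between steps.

B => {B}   [B ::= { B }]
{B} => {S}   [B ::= S]
{S} => {[B]}   [S ::= [ B ]]
{[B]} => {[S]}   [B ::= S]
{[S]} => {[[B]]}   [S ::= [ B ]]
{[[B]]} => {[[{B}]]}   [B ::= { B }]
{[[{B}]]} => {[[{BB}]]}   [B ::= B B]
{[[{BB}]]} => {[[{SB}]]}   [B ::= S]
{[[{SB}]]} => {[[{[]B}]]}   [S ::= [ ]]
{[[{[]B}]]} => {[[{[]S}]]}   [B ::= S]
{[[{[]S}]]} => {[[{[][B]}]]}   [S ::= [ B ]]
{[[{[][B]}]]} => {[[{[][{}]}]]}   [B ::= { }]

B => {B} => {S} => {[B]} => {[S]} => {[[B]]} => {[[{B}]]} => {[[{BB}]]} => {[[{SB}]]} => {[[{[]B}]]} => {[[{[]S}]]} => {[[{[][B]}]]} => {[[{[][{}]}]]}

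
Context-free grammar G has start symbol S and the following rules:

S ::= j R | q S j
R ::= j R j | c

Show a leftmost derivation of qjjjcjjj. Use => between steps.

S => qSj   [S ::= q S j]
qSj => qjRj   [S ::= j R]
qjRj => qjjRjj   [R ::= j R j]
qjjRjj => qjjjRjjj   [R ::= j R j]
qjjjRjjj => qjjjcjjj   [R ::= c]

S => qSj => qjRj => qjjRjj => qjjjRjjj => qjjjcjjj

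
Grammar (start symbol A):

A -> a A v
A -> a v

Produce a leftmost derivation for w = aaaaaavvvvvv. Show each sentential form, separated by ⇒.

A ⇒ aAv ⇒ aaAvv ⇒ aaaAvvv ⇒ aaaaAvvvv ⇒ aaaaaAvvvvv ⇒ aaaaaavvvvvv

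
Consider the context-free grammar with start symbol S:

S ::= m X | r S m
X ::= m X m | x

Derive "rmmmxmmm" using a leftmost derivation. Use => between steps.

S => rSm   [S ::= r S m]
rSm => rmXm   [S ::= m X]
rmXm => rmmXmm   [X ::= m X m]
rmmXmm => rmmmXmmm   [X ::= m X m]
rmmmXmmm => rmmmxmmm   [X ::= x]

S=>rSm=>rmXm=>rmmXmm=>rmmmXmmm=>rmmmxmmm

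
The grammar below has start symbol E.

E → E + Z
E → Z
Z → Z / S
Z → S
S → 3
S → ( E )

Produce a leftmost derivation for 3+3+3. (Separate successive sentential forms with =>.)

E => E+Z => E+Z+Z => Z+Z+Z => S+Z+Z => 3+Z+Z => 3+S+Z => 3+3+Z => 3+3+S => 3+3+3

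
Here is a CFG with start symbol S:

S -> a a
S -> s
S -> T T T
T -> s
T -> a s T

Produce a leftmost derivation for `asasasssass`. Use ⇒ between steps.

S ⇒ TTT   [S -> T T T]
TTT ⇒ asTTT   [T -> a s T]
asTTT ⇒ asasTTT   [T -> a s T]
asasTTT ⇒ asasasTTT   [T -> a s T]
asasasTTT ⇒ asasassTT   [T -> s]
asasassTT ⇒ asasasssT   [T -> s]
asasasssT ⇒ asasasssasT   [T -> a s T]
asasasssasT ⇒ asasasssass   [T -> s]

S ⇒ TTT ⇒ asTTT ⇒ asasTTT ⇒ asasasTTT ⇒ asasassTT ⇒ asasasssT ⇒ asasasssasT ⇒ asasasssass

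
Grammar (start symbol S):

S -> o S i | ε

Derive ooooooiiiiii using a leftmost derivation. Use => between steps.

S => oSi => ooSii => oooSiii => ooooSiiii => oooooSiiiii => ooooooSiiiiii => ooooooiiiiii

S => oSi   [S -> o S i]
oSi => ooSii   [S -> o S i]
ooSii => oooSiii   [S -> o S i]
oooSiii => ooooSiiii   [S -> o S i]
ooooSiiii => oooooSiiiii   [S -> o S i]
oooooSiiiii => ooooooSiiiiii   [S -> o S i]
ooooooSiiiiii => ooooooiiiiii   [S -> ε]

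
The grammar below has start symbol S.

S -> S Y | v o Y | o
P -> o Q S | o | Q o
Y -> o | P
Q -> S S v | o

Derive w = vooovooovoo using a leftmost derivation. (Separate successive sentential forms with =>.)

S => voY => voP => vooQS => voooS => vooovoY => vooovoP => vooovooQS => vooovoooS => vooovooovoY => vooovooovoo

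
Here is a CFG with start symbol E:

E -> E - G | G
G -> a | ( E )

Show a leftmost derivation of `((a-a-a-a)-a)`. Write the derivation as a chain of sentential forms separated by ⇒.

E ⇒ G   [E -> G]
G ⇒ (E)   [G -> ( E )]
(E) ⇒ (E-G)   [E -> E - G]
(E-G) ⇒ (G-G)   [E -> G]
(G-G) ⇒ ((E)-G)   [G -> ( E )]
((E)-G) ⇒ ((E-G)-G)   [E -> E - G]
((E-G)-G) ⇒ ((E-G-G)-G)   [E -> E - G]
((E-G-G)-G) ⇒ ((E-G-G-G)-G)   [E -> E - G]
((E-G-G-G)-G) ⇒ ((G-G-G-G)-G)   [E -> G]
((G-G-G-G)-G) ⇒ ((a-G-G-G)-G)   [G -> a]
((a-G-G-G)-G) ⇒ ((a-a-G-G)-G)   [G -> a]
((a-a-G-G)-G) ⇒ ((a-a-a-G)-G)   [G -> a]
((a-a-a-G)-G) ⇒ ((a-a-a-a)-G)   [G -> a]
((a-a-a-a)-G) ⇒ ((a-a-a-a)-a)   [G -> a]

E ⇒ G ⇒ (E) ⇒ (E-G) ⇒ (G-G) ⇒ ((E)-G) ⇒ ((E-G)-G) ⇒ ((E-G-G)-G) ⇒ ((E-G-G-G)-G) ⇒ ((G-G-G-G)-G) ⇒ ((a-G-G-G)-G) ⇒ ((a-a-G-G)-G) ⇒ ((a-a-a-G)-G) ⇒ ((a-a-a-a)-G) ⇒ ((a-a-a-a)-a)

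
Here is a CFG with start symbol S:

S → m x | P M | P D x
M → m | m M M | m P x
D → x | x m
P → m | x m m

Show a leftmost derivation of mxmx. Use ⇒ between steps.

S⇒PDx⇒mDx⇒mxmx

S ⇒ PDx   [S → P D x]
PDx ⇒ mDx   [P → m]
mDx ⇒ mxmx   [D → x m]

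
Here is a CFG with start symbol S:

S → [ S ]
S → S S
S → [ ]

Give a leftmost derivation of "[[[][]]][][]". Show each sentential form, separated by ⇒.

S ⇒ SS   [S → S S]
SS ⇒ SSS   [S → S S]
SSS ⇒ [S]SS   [S → [ S ]]
[S]SS ⇒ [[S]]SS   [S → [ S ]]
[[S]]SS ⇒ [[SS]]SS   [S → S S]
[[SS]]SS ⇒ [[[]S]]SS   [S → [ ]]
[[[]S]]SS ⇒ [[[][]]]SS   [S → [ ]]
[[[][]]]SS ⇒ [[[][]]][]S   [S → [ ]]
[[[][]]][]S ⇒ [[[][]]][][]   [S → [ ]]

S⇒SS⇒SSS⇒[S]SS⇒[[S]]SS⇒[[SS]]SS⇒[[[]S]]SS⇒[[[][]]]SS⇒[[[][]]][]S⇒[[[][]]][][]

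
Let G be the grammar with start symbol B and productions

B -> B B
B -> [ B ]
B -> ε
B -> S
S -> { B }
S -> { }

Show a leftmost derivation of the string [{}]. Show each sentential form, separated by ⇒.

B ⇒ [B]   [B -> [ B ]]
[B] ⇒ [S]   [B -> S]
[S] ⇒ [{B}]   [S -> { B }]
[{B}] ⇒ [{}]   [B -> ε]

B ⇒ [B] ⇒ [S] ⇒ [{B}] ⇒ [{}]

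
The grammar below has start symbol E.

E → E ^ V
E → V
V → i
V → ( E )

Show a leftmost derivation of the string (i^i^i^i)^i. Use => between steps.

E => E^V => V^V => (E)^V => (E^V)^V => (E^V^V)^V => (E^V^V^V)^V => (V^V^V^V)^V => (i^V^V^V)^V => (i^i^V^V)^V => (i^i^i^V)^V => (i^i^i^i)^V => (i^i^i^i)^i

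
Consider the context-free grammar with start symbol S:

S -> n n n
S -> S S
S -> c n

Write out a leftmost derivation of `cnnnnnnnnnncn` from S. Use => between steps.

S => SS   [S -> S S]
SS => SSS   [S -> S S]
SSS => cnSS   [S -> c n]
cnSS => cnSSS   [S -> S S]
cnSSS => cnnnnSS   [S -> n n n]
cnnnnSS => cnnnnnnnS   [S -> n n n]
cnnnnnnnS => cnnnnnnnSS   [S -> S S]
cnnnnnnnSS => cnnnnnnnnnnS   [S -> n n n]
cnnnnnnnnnnS => cnnnnnnnnnncn   [S -> c n]

S=>SS=>SSS=>cnSS=>cnSSS=>cnnnnSS=>cnnnnnnnS=>cnnnnnnnSS=>cnnnnnnnnnnS=>cnnnnnnnnnncn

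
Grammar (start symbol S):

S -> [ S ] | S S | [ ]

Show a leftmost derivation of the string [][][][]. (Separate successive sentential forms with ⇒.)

S ⇒ SS   [S -> S S]
SS ⇒ []S   [S -> [ ]]
[]S ⇒ []SS   [S -> S S]
[]SS ⇒ []SSS   [S -> S S]
[]SSS ⇒ [][]SS   [S -> [ ]]
[][]SS ⇒ [][][]S   [S -> [ ]]
[][][]S ⇒ [][][][]   [S -> [ ]]

S ⇒ SS ⇒ []S ⇒ []SS ⇒ []SSS ⇒ [][]SS ⇒ [][][]S ⇒ [][][][]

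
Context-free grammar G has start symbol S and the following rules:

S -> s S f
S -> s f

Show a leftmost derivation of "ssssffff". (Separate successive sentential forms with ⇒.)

S ⇒ sSf   [S -> s S f]
sSf ⇒ ssSff   [S -> s S f]
ssSff ⇒ sssSfff   [S -> s S f]
sssSfff ⇒ ssssffff   [S -> s f]

S ⇒ sSf ⇒ ssSff ⇒ sssSfff ⇒ ssssffff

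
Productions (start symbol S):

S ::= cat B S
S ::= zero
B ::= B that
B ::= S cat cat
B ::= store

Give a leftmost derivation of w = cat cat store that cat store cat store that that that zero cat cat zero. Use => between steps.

S => cat B S   [S ::= cat B S]
cat B S => cat S cat cat S   [B ::= S cat cat]
cat S cat cat S => cat cat B S cat cat S   [S ::= cat B S]
cat cat B S cat cat S => cat cat B that S cat cat S   [B ::= B that]
cat cat B that S cat cat S => cat cat store that S cat cat S   [B ::= store]
cat cat store that S cat cat S => cat cat store that cat B S cat cat S   [S ::= cat B S]
cat cat store that cat B S cat cat S => cat cat store that cat store S cat cat S   [B ::= store]
cat cat store that cat store S cat cat S => cat cat store that cat store cat B S cat cat S   [S ::= cat B S]
cat cat store that cat store cat B S cat cat S => cat cat store that cat store cat B that S cat cat S   [B ::= B that]
cat cat store that cat store cat B that S cat cat S => cat cat store that cat store cat B that that S cat cat S   [B ::= B that]
cat cat store that cat store cat B that that S cat cat S => cat cat store that cat store cat B that that that S cat cat S   [B ::= B that]
cat cat store that cat store cat B that that that S cat cat S => cat cat store that cat store cat store that that that S cat cat S   [B ::= store]
cat cat store that cat store cat store that that that S cat cat S => cat cat store that cat store cat store that that that zero cat cat S   [S ::= zero]
cat cat store that cat store cat store that that that zero cat cat S => cat cat store that cat store cat store that that that zero cat cat zero   [S ::= zero]

S => cat B S => cat S cat cat S => cat cat B S cat cat S => cat cat B that S cat cat S => cat cat store that S cat cat S => cat cat store that cat B S cat cat S => cat cat store that cat store S cat cat S => cat cat store that cat store cat B S cat cat S => cat cat store that cat store cat B that S cat cat S => cat cat store that cat store cat B that that S cat cat S => cat cat store that cat store cat B that that that S cat cat S => cat cat store that cat store cat store that that that S cat cat S => cat cat store that cat store cat store that that that zero cat cat S => cat cat store that cat store cat store that that that zero cat cat zero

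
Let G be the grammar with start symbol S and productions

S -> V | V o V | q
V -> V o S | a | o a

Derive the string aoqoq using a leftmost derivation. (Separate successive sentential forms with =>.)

S => V => VoS => VoSoS => aoSoS => aoqoS => aoqoq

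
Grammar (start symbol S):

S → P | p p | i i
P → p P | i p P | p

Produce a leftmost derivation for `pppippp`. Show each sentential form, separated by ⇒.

S⇒P⇒pP⇒ppP⇒pppP⇒pppipP⇒pppippP⇒pppippp

S ⇒ P   [S → P]
P ⇒ pP   [P → p P]
pP ⇒ ppP   [P → p P]
ppP ⇒ pppP   [P → p P]
pppP ⇒ pppipP   [P → i p P]
pppipP ⇒ pppippP   [P → p P]
pppippP ⇒ pppippp   [P → p]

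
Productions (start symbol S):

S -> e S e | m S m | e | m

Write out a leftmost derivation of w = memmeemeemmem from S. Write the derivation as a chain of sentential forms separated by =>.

S => mSm   [S -> m S m]
mSm => meSem   [S -> e S e]
meSem => memSmem   [S -> m S m]
memSmem => memmSmmem   [S -> m S m]
memmSmmem => memmeSemmem   [S -> e S e]
memmeSemmem => memmeeSeemmem   [S -> e S e]
memmeeSeemmem => memmeemeemmem   [S -> m]

S => mSm => meSem => memSmem => memmSmmem => memmeSemmem => memmeeSeemmem => memmeemeemmem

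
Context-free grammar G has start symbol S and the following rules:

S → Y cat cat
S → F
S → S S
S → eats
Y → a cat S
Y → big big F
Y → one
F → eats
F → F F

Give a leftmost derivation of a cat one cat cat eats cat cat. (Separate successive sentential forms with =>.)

S => Y cat cat => a cat S cat cat => a cat S S cat cat => a cat Y cat cat S cat cat => a cat one cat cat S cat cat => a cat one cat cat eats cat cat

S => Y cat cat   [S → Y cat cat]
Y cat cat => a cat S cat cat   [Y → a cat S]
a cat S cat cat => a cat S S cat cat   [S → S S]
a cat S S cat cat => a cat Y cat cat S cat cat   [S → Y cat cat]
a cat Y cat cat S cat cat => a cat one cat cat S cat cat   [Y → one]
a cat one cat cat S cat cat => a cat one cat cat eats cat cat   [S → eats]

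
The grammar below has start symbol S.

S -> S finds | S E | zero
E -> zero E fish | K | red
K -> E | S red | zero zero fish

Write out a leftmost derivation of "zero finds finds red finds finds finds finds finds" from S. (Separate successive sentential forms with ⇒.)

S ⇒ S finds ⇒ S finds finds ⇒ S finds finds finds ⇒ S finds finds finds finds ⇒ S finds finds finds finds finds ⇒ S E finds finds finds finds finds ⇒ S finds E finds finds finds finds finds ⇒ S finds finds E finds finds finds finds finds ⇒ zero finds finds E finds finds finds finds finds ⇒ zero finds finds red finds finds finds finds finds

S ⇒ S finds   [S -> S finds]
S finds ⇒ S finds finds   [S -> S finds]
S finds finds ⇒ S finds finds finds   [S -> S finds]
S finds finds finds ⇒ S finds finds finds finds   [S -> S finds]
S finds finds finds finds ⇒ S finds finds finds finds finds   [S -> S finds]
S finds finds finds finds finds ⇒ S E finds finds finds finds finds   [S -> S E]
S E finds finds finds finds finds ⇒ S finds E finds finds finds finds finds   [S -> S finds]
S finds E finds finds finds finds finds ⇒ S finds finds E finds finds finds finds finds   [S -> S finds]
S finds finds E finds finds finds finds finds ⇒ zero finds finds E finds finds finds finds finds   [S -> zero]
zero finds finds E finds finds finds finds finds ⇒ zero finds finds red finds finds finds finds finds   [E -> red]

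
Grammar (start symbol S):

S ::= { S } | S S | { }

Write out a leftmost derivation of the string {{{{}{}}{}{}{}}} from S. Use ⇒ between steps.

S ⇒ {S}   [S ::= { S }]
{S} ⇒ {{S}}   [S ::= { S }]
{{S}} ⇒ {{SS}}   [S ::= S S]
{{SS}} ⇒ {{SSS}}   [S ::= S S]
{{SSS}} ⇒ {{SSSS}}   [S ::= S S]
{{SSSS}} ⇒ {{{S}SSS}}   [S ::= { S }]
{{{S}SSS}} ⇒ {{{SS}SSS}}   [S ::= S S]
{{{SS}SSS}} ⇒ {{{{}S}SSS}}   [S ::= { }]
{{{{}S}SSS}} ⇒ {{{{}{}}SSS}}   [S ::= { }]
{{{{}{}}SSS}} ⇒ {{{{}{}}{}SS}}   [S ::= { }]
{{{{}{}}{}SS}} ⇒ {{{{}{}}{}{}S}}   [S ::= { }]
{{{{}{}}{}{}S}} ⇒ {{{{}{}}{}{}{}}}   [S ::= { }]

S⇒{S}⇒{{S}}⇒{{SS}}⇒{{SSS}}⇒{{SSSS}}⇒{{{S}SSS}}⇒{{{SS}SSS}}⇒{{{{}S}SSS}}⇒{{{{}{}}SSS}}⇒{{{{}{}}{}SS}}⇒{{{{}{}}{}{}S}}⇒{{{{}{}}{}{}{}}}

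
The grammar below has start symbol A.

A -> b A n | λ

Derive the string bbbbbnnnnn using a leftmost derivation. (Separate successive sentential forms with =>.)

A=>bAn=>bbAnn=>bbbAnnn=>bbbbAnnnn=>bbbbbAnnnnn=>bbbbbnnnnn

A => bAn   [A -> b A n]
bAn => bbAnn   [A -> b A n]
bbAnn => bbbAnnn   [A -> b A n]
bbbAnnn => bbbbAnnnn   [A -> b A n]
bbbbAnnnn => bbbbbAnnnnn   [A -> b A n]
bbbbbAnnnnn => bbbbbnnnnn   [A -> λ]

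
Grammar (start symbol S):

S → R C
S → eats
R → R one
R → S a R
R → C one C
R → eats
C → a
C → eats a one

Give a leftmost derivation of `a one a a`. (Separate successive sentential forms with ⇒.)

S ⇒ R C ⇒ C one C C ⇒ a one C C ⇒ a one a C ⇒ a one a a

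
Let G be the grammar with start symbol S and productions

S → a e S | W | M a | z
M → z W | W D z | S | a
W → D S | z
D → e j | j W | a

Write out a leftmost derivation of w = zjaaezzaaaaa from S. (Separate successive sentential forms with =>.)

S => Ma   [S → M a]
Ma => zWa   [M → z W]
zWa => zDSa   [W → D S]
zDSa => zjWSa   [D → j W]
zjWSa => zjDSSa   [W → D S]
zjDSSa => zjaSSa   [D → a]
zjaSSa => zjaaeSSa   [S → a e S]
zjaaeSSa => zjaaeMaSa   [S → M a]
zjaaeMaSa => zjaaezWaSa   [M → z W]
zjaaezWaSa => zjaaezzaSa   [W → z]
zjaaezzaSa => zjaaezzaMaa   [S → M a]
zjaaezzaMaa => zjaaezzaSaa   [M → S]
zjaaezzaSaa => zjaaezzaMaaa   [S → M a]
zjaaezzaMaaa => zjaaezzaaaaa   [M → a]

S => Ma => zWa => zDSa => zjWSa => zjDSSa => zjaSSa => zjaaeSSa => zjaaeMaSa => zjaaezWaSa => zjaaezzaSa => zjaaezzaMaa => zjaaezzaSaa => zjaaezzaMaaa => zjaaezzaaaaa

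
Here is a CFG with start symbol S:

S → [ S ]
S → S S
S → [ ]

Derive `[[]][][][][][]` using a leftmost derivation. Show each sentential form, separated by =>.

S => SS   [S → S S]
SS => SSS   [S → S S]
SSS => SSSS   [S → S S]
SSSS => SSSSS   [S → S S]
SSSSS => SSSSSS   [S → S S]
SSSSSS => [S]SSSSS   [S → [ S ]]
[S]SSSSS => [[]]SSSSS   [S → [ ]]
[[]]SSSSS => [[]][]SSSS   [S → [ ]]
[[]][]SSSS => [[]][][]SSS   [S → [ ]]
[[]][][]SSS => [[]][][][]SS   [S → [ ]]
[[]][][][]SS => [[]][][][][]S   [S → [ ]]
[[]][][][][]S => [[]][][][][][]   [S → [ ]]

S=>SS=>SSS=>SSSS=>SSSSS=>SSSSSS=>[S]SSSSS=>[[]]SSSSS=>[[]][]SSSS=>[[]][][]SSS=>[[]][][][]SS=>[[]][][][][]S=>[[]][][][][][]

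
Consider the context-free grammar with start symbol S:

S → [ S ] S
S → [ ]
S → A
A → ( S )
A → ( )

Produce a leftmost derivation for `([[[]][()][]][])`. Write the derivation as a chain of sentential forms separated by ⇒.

S ⇒ A ⇒ (S) ⇒ ([S]S) ⇒ ([[S]S]S) ⇒ ([[[]]S]S) ⇒ ([[[]][S]S]S) ⇒ ([[[]][A]S]S) ⇒ ([[[]][()]S]S) ⇒ ([[[]][()][]]S) ⇒ ([[[]][()][]][])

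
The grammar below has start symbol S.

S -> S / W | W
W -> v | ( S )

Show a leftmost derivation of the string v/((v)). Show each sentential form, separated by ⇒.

S ⇒ S/W ⇒ W/W ⇒ v/W ⇒ v/(S) ⇒ v/(W) ⇒ v/((S)) ⇒ v/((W)) ⇒ v/((v))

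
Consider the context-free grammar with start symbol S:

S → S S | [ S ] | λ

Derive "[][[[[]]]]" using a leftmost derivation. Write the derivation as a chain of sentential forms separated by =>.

S => SS => [S]S => []S => []SS => [][S]S => [][[S]]S => [][[[S]]]S => [][[[[S]]]]S => [][[[[]]]]S => [][[[[]]]]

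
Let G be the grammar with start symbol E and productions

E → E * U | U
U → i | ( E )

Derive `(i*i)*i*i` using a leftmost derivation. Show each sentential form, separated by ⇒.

E ⇒ E*U   [E → E * U]
E*U ⇒ E*U*U   [E → E * U]
E*U*U ⇒ U*U*U   [E → U]
U*U*U ⇒ (E)*U*U   [U → ( E )]
(E)*U*U ⇒ (E*U)*U*U   [E → E * U]
(E*U)*U*U ⇒ (U*U)*U*U   [E → U]
(U*U)*U*U ⇒ (i*U)*U*U   [U → i]
(i*U)*U*U ⇒ (i*i)*U*U   [U → i]
(i*i)*U*U ⇒ (i*i)*i*U   [U → i]
(i*i)*i*U ⇒ (i*i)*i*i   [U → i]

E ⇒ E*U ⇒ E*U*U ⇒ U*U*U ⇒ (E)*U*U ⇒ (E*U)*U*U ⇒ (U*U)*U*U ⇒ (i*U)*U*U ⇒ (i*i)*U*U ⇒ (i*i)*i*U ⇒ (i*i)*i*i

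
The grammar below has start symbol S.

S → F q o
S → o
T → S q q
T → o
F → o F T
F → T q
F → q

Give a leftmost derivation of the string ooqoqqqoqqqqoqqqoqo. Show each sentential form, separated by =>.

S => Fqo => oFTqo => oTqTqo => oSqqqTqo => oFqoqqqTqo => oTqqoqqqTqo => oSqqqqoqqqTqo => oFqoqqqqoqqqTqo => ooFTqoqqqqoqqqTqo => ooqTqoqqqqoqqqTqo => ooqSqqqoqqqqoqqqTqo => ooqoqqqoqqqqoqqqTqo => ooqoqqqoqqqqoqqqoqo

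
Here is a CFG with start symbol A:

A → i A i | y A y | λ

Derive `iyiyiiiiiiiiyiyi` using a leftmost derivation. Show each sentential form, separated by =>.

A=>iAi=>iyAyi=>iyiAiyi=>iyiyAyiyi=>iyiyiAiyiyi=>iyiyiiAiiyiyi=>iyiyiiiAiiiyiyi=>iyiyiiiiAiiiiyiyi=>iyiyiiiiiiiiyiyi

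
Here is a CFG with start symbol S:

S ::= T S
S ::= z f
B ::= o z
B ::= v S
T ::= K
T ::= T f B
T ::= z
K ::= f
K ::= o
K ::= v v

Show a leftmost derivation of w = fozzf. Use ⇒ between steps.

S⇒TS⇒KS⇒fS⇒fTS⇒fKS⇒foS⇒foTS⇒fozS⇒fozzf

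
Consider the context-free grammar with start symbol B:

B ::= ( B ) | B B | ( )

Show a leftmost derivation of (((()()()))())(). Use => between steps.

B => BB => (B)B => (BB)B => ((B)B)B => (((B))B)B => (((BB))B)B => (((()B))B)B => (((()BB))B)B => (((()()B))B)B => (((()()()))B)B => (((()()()))())B => (((()()()))())()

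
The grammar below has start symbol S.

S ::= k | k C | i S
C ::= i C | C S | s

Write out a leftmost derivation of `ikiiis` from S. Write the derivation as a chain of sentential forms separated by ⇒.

S ⇒ iS ⇒ ikC ⇒ ikiC ⇒ ikiiC ⇒ ikiiiC ⇒ ikiiis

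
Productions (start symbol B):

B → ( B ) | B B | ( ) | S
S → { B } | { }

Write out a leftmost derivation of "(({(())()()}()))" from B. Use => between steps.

B => (B)   [B → ( B )]
(B) => ((B))   [B → ( B )]
((B)) => ((BB))   [B → B B]
((BB)) => ((SB))   [B → S]
((SB)) => (({B}B))   [S → { B }]
(({B}B)) => (({BB}B))   [B → B B]
(({BB}B)) => (({(B)B}B))   [B → ( B )]
(({(B)B}B)) => (({(())B}B))   [B → ( )]
(({(())B}B)) => (({(())BB}B))   [B → B B]
(({(())BB}B)) => (({(())()B}B))   [B → ( )]
(({(())()B}B)) => (({(())()()}B))   [B → ( )]
(({(())()()}B)) => (({(())()()}()))   [B → ( )]

B => (B) => ((B)) => ((BB)) => ((SB)) => (({B}B)) => (({BB}B)) => (({(B)B}B)) => (({(())B}B)) => (({(())BB}B)) => (({(())()B}B)) => (({(())()()}B)) => (({(())()()}()))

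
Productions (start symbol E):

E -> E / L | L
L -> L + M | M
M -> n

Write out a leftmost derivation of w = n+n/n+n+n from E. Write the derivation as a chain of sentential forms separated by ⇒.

E ⇒ E/L   [E -> E / L]
E/L ⇒ L/L   [E -> L]
L/L ⇒ L+M/L   [L -> L + M]
L+M/L ⇒ M+M/L   [L -> M]
M+M/L ⇒ n+M/L   [M -> n]
n+M/L ⇒ n+n/L   [M -> n]
n+n/L ⇒ n+n/L+M   [L -> L + M]
n+n/L+M ⇒ n+n/L+M+M   [L -> L + M]
n+n/L+M+M ⇒ n+n/M+M+M   [L -> M]
n+n/M+M+M ⇒ n+n/n+M+M   [M -> n]
n+n/n+M+M ⇒ n+n/n+n+M   [M -> n]
n+n/n+n+M ⇒ n+n/n+n+n   [M -> n]

E ⇒ E/L ⇒ L/L ⇒ L+M/L ⇒ M+M/L ⇒ n+M/L ⇒ n+n/L ⇒ n+n/L+M ⇒ n+n/L+M+M ⇒ n+n/M+M+M ⇒ n+n/n+M+M ⇒ n+n/n+n+M ⇒ n+n/n+n+n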